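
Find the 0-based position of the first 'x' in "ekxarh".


Input string: 'ekxarh'
Target: 'x'
Scanning left to right: s[0]='e', s[1]='k', s[2]='x'
First match at index: 2


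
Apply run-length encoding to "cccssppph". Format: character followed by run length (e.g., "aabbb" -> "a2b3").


Input: 'cccssppph'
Operation: identify consecutive runs
Runs: 'ccc' -> c3, 'ss' -> s2, 'ppp' -> p3, 'h' -> h1
Encoded: c3s2p3h1


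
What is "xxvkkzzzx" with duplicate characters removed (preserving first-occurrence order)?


Input: 'xxvkkzzzx'
Operation: keep first occurrence of each character
Scan: s[0]='x' new -> keep; s[1]='x' seen -> skip; s[2]='v' new -> keep; s[3]='k' new -> keep; s[4]='k' seen -> skip; s[5]='z' new -> keep; s[6]='z' seen -> skip; s[7]='z' seen -> skip; s[8]='x' seen -> skip
Result: xvkz


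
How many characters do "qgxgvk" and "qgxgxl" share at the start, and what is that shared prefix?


String 1: 'qgxgvk'
String 2: 'qgxgxl'
Compare position by position:
pos 0: 'q' vs 'q' match
pos 1: 'g' vs 'g' match
pos 2: 'x' vs 'x' match
pos 3: 'g' vs 'g' match
pos 4: 'v' vs 'x' differ -> stop
Longest common prefix: "qgxg" (length 4)


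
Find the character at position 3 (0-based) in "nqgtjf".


Input string: 'nqgtjf'
Operation: get character at index 3
Index mapping: s[0]='n', s[1]='q', s[2]='g', s[3]='t'
Result: 't'


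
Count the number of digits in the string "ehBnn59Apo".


Input string: 'ehBnn59Apo'
Operation: count digit characters (0-9)
Scan: 'e', 'h', 'B', 'n', 'n', '5'(digit), '9'(digit), 'A', 'p', 'o'
Digits found: 2
Result: 2


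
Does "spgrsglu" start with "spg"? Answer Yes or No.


Input string: 'spgrsglu'
Prefix to check: 'spg'
First 3 characters of input: 'spg'
Match: True
Result: Yes


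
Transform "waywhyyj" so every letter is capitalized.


Input string: 'waywhyyj'
Operation: convert each letter to uppercase
Mapping: 'w'->'W', 'a'->'A', 'y'->'Y', 'w'->'W', 'h'->'H', 'y'->'Y', 'y'->'Y', 'j'->'J'
Result: WAYWHYYJ


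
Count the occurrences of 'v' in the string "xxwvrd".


Input string: 'xxwvrd'
Target character: 'v'
Scan each position: s[3]='v'
Matches found at indices: 3
Total: 1


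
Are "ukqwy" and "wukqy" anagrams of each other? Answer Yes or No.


String 1: 'ukqwy' -> sorted: 'kquwy'
String 2: 'wukqy' -> sorted: 'kquwy'
Compare sorted forms: 'kquwy' == 'kquwy'
Anagram: Yes


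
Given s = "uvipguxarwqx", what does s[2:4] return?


Input string: 'uvipguxarwqx'
Operation: slice [2:4]
Extract characters: s[2]='i', s[3]='p'
Result: ip


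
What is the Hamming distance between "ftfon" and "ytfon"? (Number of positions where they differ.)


String 1: 'ftfon'
String 2: 'ytfon'
Compare each position: pos 0: 'f'!='y', pos 1: 't'=='t', pos 2: 'f'=='f', pos 3: 'o'=='o', pos 4: 'n'=='n'
Differing positions: 1
Hamming distance: 1


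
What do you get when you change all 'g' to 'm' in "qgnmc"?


Input string: 'qgnmc'
Operation: replace 'g' with 'm'
Positions of 'g': 1
After replacement: qmnmc


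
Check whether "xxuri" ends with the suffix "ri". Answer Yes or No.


Input string: 'xxuri'
Suffix to check: 'ri'
Last 2 characters of input: 'ri'
Match: True
Result: Yes


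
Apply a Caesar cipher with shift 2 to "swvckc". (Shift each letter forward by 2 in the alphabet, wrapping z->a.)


Input: 'swvckc', shift = 2
Operation: for each letter, (position + 2) mod 26
Mapping: 's'(18+2=20)->'u', 'w'(22+2=24)->'y', 'v'(21+2=23)->'x', 'c'(2+2=4)->'e', 'k'(10+2=12)->'m', 'c'(2+2=4)->'e'
Result: uyxeme


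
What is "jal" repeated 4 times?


Input string: 'jal'
Operation: repeat 4 times
Concatenation: 'jal' + 'jal' + 'jal' + 'jal'
Result: jaljaljaljal


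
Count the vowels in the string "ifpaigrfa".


Input string: 'ifpaigrfa'
Operation: count vowels (a, e, i, o, u)
Scan: s[0]='i' (vowel), s[1]='f', s[2]='p', s[3]='a' (vowel), s[4]='i' (vowel), s[5]='g', s[6]='r', s[7]='f', s[8]='a' (vowel)
Vowels found: 4
Result: 4


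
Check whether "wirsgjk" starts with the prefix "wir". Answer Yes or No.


Input string: 'wirsgjk'
Prefix to check: 'wir'
First 3 characters of input: 'wir'
Match: True
Result: Yes


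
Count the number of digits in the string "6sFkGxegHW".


Input string: '6sFkGxegHW'
Operation: count digit characters (0-9)
Scan: '6'(digit), 's', 'F', 'k', 'G', 'x', 'e', 'g', 'H', 'W'
Digits found: 1
Result: 1


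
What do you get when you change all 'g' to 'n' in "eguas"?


Input string: 'eguas'
Operation: replace 'g' with 'n'
Positions of 'g': 1
After replacement: enuas


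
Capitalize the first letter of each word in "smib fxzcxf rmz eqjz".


Input string: 'smib fxzcxf rmz eqjz'
Operation: capitalize first letter of each word
Word transformations: 'smib'->'Smib', 'fxzcxf'->'Fxzcxf', 'rmz'->'Rmz', 'eqjz'->'Eqjz'
Result: Smib Fxzcxf Rmz Eqjz


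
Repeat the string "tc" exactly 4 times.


Input string: 'tc'
Operation: repeat 4 times
Concatenation: 'tc' + 'tc' + 'tc' + 'tc'
Result: tctctctc


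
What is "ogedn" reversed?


Input string: 'ogedn'
Operation: reverse character order
Original order: 'o' -> 'g' -> 'e' -> 'd' -> 'n'
Reversed order: 'n' -> 'd' -> 'e' -> 'g' -> 'o'
Result: ndego


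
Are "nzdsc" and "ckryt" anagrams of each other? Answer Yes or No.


String 1: 'nzdsc' -> sorted: 'cdnsz'
String 2: 'ckryt' -> sorted: 'ckrty'
Compare sorted forms: 'cdnsz' != 'ckrty'
Anagram: No


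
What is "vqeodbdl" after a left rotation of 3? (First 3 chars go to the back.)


Input: 'vqeodbdl', shift = 3
Operation: split at index 3 and swap parts
Front part s[0:3] = 'vqe'
Back part s[3:] = 'odbdl'
Rotated = back + front = 'odbdl' + 'vqe'
Result: odbdlvqe


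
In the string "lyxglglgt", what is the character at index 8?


Input string: 'lyxglglgt'
Operation: get character at index 8
Index mapping: s[0]='l', s[1]='y', s[2]='x', s[3]='g', s[4]='l', s[5]='g', s[6]='l', s[7]='g', s[8]='t'
Result: 't'


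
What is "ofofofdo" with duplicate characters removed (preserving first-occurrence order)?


Input: 'ofofofdo'
Operation: keep first occurrence of each character
Scan: s[0]='o' new -> keep; s[1]='f' new -> keep; s[2]='o' seen -> skip; s[3]='f' seen -> skip; s[4]='o' seen -> skip; s[5]='f' seen -> skip; s[6]='d' new -> keep; s[7]='o' seen -> skip
Result: ofd


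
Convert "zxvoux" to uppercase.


Input string: 'zxvoux'
Operation: convert each letter to uppercase
Mapping: 'z'->'Z', 'x'->'X', 'v'->'V', 'o'->'O', 'u'->'U', 'x'->'X'
Result: ZXVOUX


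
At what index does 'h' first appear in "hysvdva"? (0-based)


Input string: 'hysvdva'
Target: 'h'
Scanning left to right: s[0]='h'
First match at index: 0


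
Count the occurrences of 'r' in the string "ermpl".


Input string: 'ermpl'
Target character: 'r'
Scan each position: s[1]='r'
Matches found at indices: 1
Total: 1


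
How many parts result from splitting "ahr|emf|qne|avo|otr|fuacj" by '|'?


Input string: 'ahr|emf|qne|avo|otr|fuacj'
Delimiter: '|'
Split result: 'ahr', 'emf', 'qne', 'avo', 'otr', 'fuacj'
Number of parts: 6


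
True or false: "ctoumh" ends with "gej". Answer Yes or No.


Input string: 'ctoumh'
Suffix to check: 'gej'
Last 3 characters of input: 'umh'
Match: False
Result: No


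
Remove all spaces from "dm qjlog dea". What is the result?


Input string: 'dm qjlog dea'
Operation: remove all spaces
Words: 'dm', 'qjlog', 'dea'
Join without spaces: dmqjlogdea


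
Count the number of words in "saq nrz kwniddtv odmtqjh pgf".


Input string: 'saq nrz kwniddtv odmtqjh pgf'
Operation: split by spaces
Words found: 'saq', 'nrz', 'kwniddtv', 'odmtqjh', 'pgf'
Word count: 5


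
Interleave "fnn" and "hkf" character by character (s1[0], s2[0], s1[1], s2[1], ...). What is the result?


String 1: 'fnn'
String 2: 'hkf'
Operation: alternate characters
Pairs: 'f'+'h', 'n'+'k', 'n'+'f'
Result: fhnknf


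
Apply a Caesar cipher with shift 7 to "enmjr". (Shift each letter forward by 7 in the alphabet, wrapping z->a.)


Input: 'enmjr', shift = 7
Operation: for each letter, (position + 7) mod 26
Mapping: 'e'(4+7=11)->'l', 'n'(13+7=20)->'u', 'm'(12+7=19)->'t', 'j'(9+7=16)->'q', 'r'(17+7=24)->'y'
Result: lutqy


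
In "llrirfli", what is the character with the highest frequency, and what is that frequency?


Input: 'llrirfli'
Operation: tally each character
Counts: 'f':1, 'i':2, 'l':3, 'r':2
Maximum: 'l' appears 3 times


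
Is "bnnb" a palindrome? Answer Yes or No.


Input string: 'bnnb'
Reversed: 'bnnb'
Compare pairs: s[0]='b' vs s[3]='b' (match), s[1]='n' vs s[2]='n' (match)
Palindrome: Yes


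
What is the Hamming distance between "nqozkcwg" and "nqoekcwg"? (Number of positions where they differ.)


String 1: 'nqozkcwg'
String 2: 'nqoekcwg'
Compare each position: pos 0: 'n'=='n', pos 1: 'q'=='q', pos 2: 'o'=='o', pos 3: 'z'!='e', pos 4: 'k'=='k', pos 5: 'c'=='c', pos 6: 'w'=='w', pos 7: 'g'=='g'
Differing positions: 1
Hamming distance: 1


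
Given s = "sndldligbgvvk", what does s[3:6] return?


Input string: 'sndldligbgvvk'
Operation: slice [3:6]
Extract characters: s[3]='l', s[4]='d', s[5]='l'
Result: ldl


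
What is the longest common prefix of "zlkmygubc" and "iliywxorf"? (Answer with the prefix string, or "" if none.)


String 1: 'zlkmygubc'
String 2: 'iliywxorf'
Compare position by position:
pos 0: 'z' vs 'i' differ -> stop
Longest common prefix: "" (length 0)


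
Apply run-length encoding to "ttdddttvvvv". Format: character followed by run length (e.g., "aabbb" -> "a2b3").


Input: 'ttdddttvvvv'
Operation: identify consecutive runs
Runs: 'tt' -> t2, 'ddd' -> d3, 'tt' -> t2, 'vvvv' -> v4
Encoded: t2d3t2v4


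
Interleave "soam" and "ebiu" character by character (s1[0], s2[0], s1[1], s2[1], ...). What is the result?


String 1: 'soam'
String 2: 'ebiu'
Operation: alternate characters
Pairs: 's'+'e', 'o'+'b', 'a'+'i', 'm'+'u'
Result: seobaimu


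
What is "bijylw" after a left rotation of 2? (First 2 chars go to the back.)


Input: 'bijylw', shift = 2
Operation: split at index 2 and swap parts
Front part s[0:2] = 'bi'
Back part s[2:] = 'jylw'
Rotated = back + front = 'jylw' + 'bi'
Result: jylwbi


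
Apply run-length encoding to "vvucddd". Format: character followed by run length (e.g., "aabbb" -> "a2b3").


Input: 'vvucddd'
Operation: identify consecutive runs
Runs: 'vv' -> v2, 'u' -> u1, 'c' -> c1, 'ddd' -> d3
Encoded: v2u1c1d3


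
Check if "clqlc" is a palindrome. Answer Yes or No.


Input string: 'clqlc'
Reversed: 'clqlc'
Compare pairs: s[0]='c' vs s[4]='c' (match), s[1]='l' vs s[3]='l' (match)
Palindrome: Yes


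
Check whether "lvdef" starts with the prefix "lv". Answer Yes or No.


Input string: 'lvdef'
Prefix to check: 'lv'
First 2 characters of input: 'lv'
Match: True
Result: Yes


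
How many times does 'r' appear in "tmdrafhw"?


Input string: 'tmdrafhw'
Target character: 'r'
Scan each position: s[3]='r'
Matches found at indices: 3
Total: 1


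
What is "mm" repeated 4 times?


Input string: 'mm'
Operation: repeat 4 times
Concatenation: 'mm' + 'mm' + 'mm' + 'mm'
Result: mmmmmmmm


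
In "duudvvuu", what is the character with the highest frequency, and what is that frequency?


Input: 'duudvvuu'
Operation: tally each character
Counts: 'd':2, 'u':4, 'v':2
Maximum: 'u' appears 4 times


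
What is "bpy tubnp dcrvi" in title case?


Input string: 'bpy tubnp dcrvi'
Operation: capitalize first letter of each word
Word transformations: 'bpy'->'Bpy', 'tubnp'->'Tubnp', 'dcrvi'->'Dcrvi'
Result: Bpy Tubnp Dcrvi


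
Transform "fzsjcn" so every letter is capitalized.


Input string: 'fzsjcn'
Operation: convert each letter to uppercase
Mapping: 'f'->'F', 'z'->'Z', 's'->'S', 'j'->'J', 'c'->'C', 'n'->'N'
Result: FZSJCN


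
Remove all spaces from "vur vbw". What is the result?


Input string: 'vur vbw'
Operation: remove all spaces
Words: 'vur', 'vbw'
Join without spaces: vurvbw


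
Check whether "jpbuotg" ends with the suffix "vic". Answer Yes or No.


Input string: 'jpbuotg'
Suffix to check: 'vic'
Last 3 characters of input: 'otg'
Match: False
Result: No


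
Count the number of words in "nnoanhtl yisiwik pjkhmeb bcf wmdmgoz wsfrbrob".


Input string: 'nnoanhtl yisiwik pjkhmeb bcf wmdmgoz wsfrbrob'
Operation: split by spaces
Words found: 'nnoanhtl', 'yisiwik', 'pjkhmeb', 'bcf', 'wmdmgoz', 'wsfrbrob'
Word count: 6


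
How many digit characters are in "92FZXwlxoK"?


Input string: '92FZXwlxoK'
Operation: count digit characters (0-9)
Scan: '9'(digit), '2'(digit), 'F', 'Z', 'X', 'w', 'l', 'x', 'o', 'K'
Digits found: 2
Result: 2


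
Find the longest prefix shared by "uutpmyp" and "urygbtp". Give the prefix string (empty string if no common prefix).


String 1: 'uutpmyp'
String 2: 'urygbtp'
Compare position by position:
pos 0: 'u' vs 'u' match
pos 1: 'u' vs 'r' differ -> stop
Longest common prefix: "u" (length 1)


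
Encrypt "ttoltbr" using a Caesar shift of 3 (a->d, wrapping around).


Input: 'ttoltbr', shift = 3
Operation: for each letter, (position + 3) mod 26
Mapping: 't'(19+3=22)->'w', 't'(19+3=22)->'w', 'o'(14+3=17)->'r', 'l'(11+3=14)->'o', 't'(19+3=22)->'w', 'b'(1+3=4)->'e', 'r'(17+3=20)->'u'
Result: wwroweu


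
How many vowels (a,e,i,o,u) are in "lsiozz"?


Input string: 'lsiozz'
Operation: count vowels (a, e, i, o, u)
Scan: s[0]='l', s[1]='s', s[2]='i' (vowel), s[3]='o' (vowel), s[4]='z', s[5]='z'
Vowels found: 2
Result: 2


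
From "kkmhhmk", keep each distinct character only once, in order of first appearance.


Input: 'kkmhhmk'
Operation: keep first occurrence of each character
Scan: s[0]='k' new -> keep; s[1]='k' seen -> skip; s[2]='m' new -> keep; s[3]='h' new -> keep; s[4]='h' seen -> skip; s[5]='m' seen -> skip; s[6]='k' seen -> skip
Result: kmh


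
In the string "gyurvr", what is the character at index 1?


Input string: 'gyurvr'
Operation: get character at index 1
Index mapping: s[0]='g', s[1]='y'
Result: 'y'


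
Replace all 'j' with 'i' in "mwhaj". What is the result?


Input string: 'mwhaj'
Operation: replace 'j' with 'i'
Positions of 'j': 4
After replacement: mwhai


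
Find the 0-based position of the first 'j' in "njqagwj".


Input string: 'njqagwj'
Target: 'j'
Scanning left to right: s[0]='n', s[1]='j'
First match at index: 1


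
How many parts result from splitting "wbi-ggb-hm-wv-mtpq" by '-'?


Input string: 'wbi-ggb-hm-wv-mtpq'
Delimiter: '-'
Split result: 'wbi', 'ggb', 'hm', 'wv', 'mtpq'
Number of parts: 5


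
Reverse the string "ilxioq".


Input string: 'ilxioq'
Operation: reverse character order
Original order: 'i' -> 'l' -> 'x' -> 'i' -> 'o' -> 'q'
Reversed order: 'q' -> 'o' -> 'i' -> 'x' -> 'l' -> 'i'
Result: qoixli


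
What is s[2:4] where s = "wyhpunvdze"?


Input string: 'wyhpunvdze'
Operation: slice [2:4]
Extract characters: s[2]='h', s[3]='p'
Result: hp


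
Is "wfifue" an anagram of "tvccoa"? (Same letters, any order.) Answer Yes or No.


String 1: 'tvccoa' -> sorted: 'accotv'
String 2: 'wfifue' -> sorted: 'effiuw'
Compare sorted forms: 'accotv' != 'effiuw'
Anagram: No


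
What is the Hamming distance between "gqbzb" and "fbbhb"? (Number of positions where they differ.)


String 1: 'gqbzb'
String 2: 'fbbhb'
Compare each position: pos 0: 'g'!='f', pos 1: 'q'!='b', pos 2: 'b'=='b', pos 3: 'z'!='h', pos 4: 'b'=='b'
Differing positions: 3
Hamming distance: 3


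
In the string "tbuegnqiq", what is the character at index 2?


Input string: 'tbuegnqiq'
Operation: get character at index 2
Index mapping: s[0]='t', s[1]='b', s[2]='u'
Result: 'u'


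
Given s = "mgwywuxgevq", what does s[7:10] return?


Input string: 'mgwywuxgevq'
Operation: slice [7:10]
Extract characters: s[7]='g', s[8]='e', s[9]='v'
Result: gev


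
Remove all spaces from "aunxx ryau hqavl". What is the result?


Input string: 'aunxx ryau hqavl'
Operation: remove all spaces
Words: 'aunxx', 'ryau', 'hqavl'
Join without spaces: aunxxryauhqavl


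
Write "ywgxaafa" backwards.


Input string: 'ywgxaafa'
Operation: reverse character order
Original order: 'y' -> 'w' -> 'g' -> 'x' -> 'a' -> 'a' -> 'f' -> 'a'
Reversed order: 'a' -> 'f' -> 'a' -> 'a' -> 'x' -> 'g' -> 'w' -> 'y'
Result: afaaxgwy


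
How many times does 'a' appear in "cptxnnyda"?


Input string: 'cptxnnyda'
Target character: 'a'
Scan each position: s[8]='a'
Matches found at indices: 8
Total: 1


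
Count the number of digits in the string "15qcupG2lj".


Input string: '15qcupG2lj'
Operation: count digit characters (0-9)
Scan: '1'(digit), '5'(digit), 'q', 'c', 'u', 'p', 'G', '2'(digit), 'l', 'j'
Digits found: 3
Result: 3


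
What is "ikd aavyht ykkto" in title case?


Input string: 'ikd aavyht ykkto'
Operation: capitalize first letter of each word
Word transformations: 'ikd'->'Ikd', 'aavyht'->'Aavyht', 'ykkto'->'Ykkto'
Result: Ikd Aavyht Ykkto


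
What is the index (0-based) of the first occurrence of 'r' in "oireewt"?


Input string: 'oireewt'
Target: 'r'
Scanning left to right: s[0]='o', s[1]='i', s[2]='r'
First match at index: 2


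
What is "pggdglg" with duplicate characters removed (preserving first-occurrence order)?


Input: 'pggdglg'
Operation: keep first occurrence of each character
Scan: s[0]='p' new -> keep; s[1]='g' new -> keep; s[2]='g' seen -> skip; s[3]='d' new -> keep; s[4]='g' seen -> skip; s[5]='l' new -> keep; s[6]='g' seen -> skip
Result: pgdl


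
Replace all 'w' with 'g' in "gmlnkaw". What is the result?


Input string: 'gmlnkaw'
Operation: replace 'w' with 'g'
Positions of 'w': 6
After replacement: gmlnkag


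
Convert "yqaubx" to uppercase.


Input string: 'yqaubx'
Operation: convert each letter to uppercase
Mapping: 'y'->'Y', 'q'->'Q', 'a'->'A', 'u'->'U', 'b'->'B', 'x'->'X'
Result: YQAUBX


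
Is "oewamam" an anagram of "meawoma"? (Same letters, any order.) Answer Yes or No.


String 1: 'meawoma' -> sorted: 'aaemmow'
String 2: 'oewamam' -> sorted: 'aaemmow'
Compare sorted forms: 'aaemmow' == 'aaemmow'
Anagram: Yes


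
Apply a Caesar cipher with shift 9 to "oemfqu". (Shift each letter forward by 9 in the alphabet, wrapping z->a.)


Input: 'oemfqu', shift = 9
Operation: for each letter, (position + 9) mod 26
Mapping: 'o'(14+9=23)->'x', 'e'(4+9=13)->'n', 'm'(12+9=21)->'v', 'f'(5+9=14)->'o', 'q'(16+9=25)->'z', 'u'(20+9=29, 29 mod 26=3)->'d'
Result: xnvozd


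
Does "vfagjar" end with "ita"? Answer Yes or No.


Input string: 'vfagjar'
Suffix to check: 'ita'
Last 3 characters of input: 'jar'
Match: False
Result: No


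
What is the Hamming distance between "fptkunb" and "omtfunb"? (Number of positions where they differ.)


String 1: 'fptkunb'
String 2: 'omtfunb'
Compare each position: pos 0: 'f'!='o', pos 1: 'p'!='m', pos 2: 't'=='t', pos 3: 'k'!='f', pos 4: 'u'=='u', pos 5: 'n'=='n', pos 6: 'b'=='b'
Differing positions: 3
Hamming distance: 3


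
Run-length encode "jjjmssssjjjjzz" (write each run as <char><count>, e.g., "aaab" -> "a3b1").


Input: 'jjjmssssjjjjzz'
Operation: identify consecutive runs
Runs: 'jjj' -> j3, 'm' -> m1, 'ssss' -> s4, 'jjjj' -> j4, 'zz' -> z2
Encoded: j3m1s4j4z2


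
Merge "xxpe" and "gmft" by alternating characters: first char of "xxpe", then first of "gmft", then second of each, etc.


String 1: 'xxpe'
String 2: 'gmft'
Operation: alternate characters
Pairs: 'x'+'g', 'x'+'m', 'p'+'f', 'e'+'t'
Result: xgxmpfet


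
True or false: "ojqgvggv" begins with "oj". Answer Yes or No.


Input string: 'ojqgvggv'
Prefix to check: 'oj'
First 2 characters of input: 'oj'
Match: True
Result: Yes


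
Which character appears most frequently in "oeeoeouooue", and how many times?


Input: 'oeeoeouooue'
Operation: tally each character
Counts: 'e':4, 'o':5, 'u':2
Maximum: 'o' appears 5 times


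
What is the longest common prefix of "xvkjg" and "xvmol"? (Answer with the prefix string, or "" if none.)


String 1: 'xvkjg'
String 2: 'xvmol'
Compare position by position:
pos 0: 'x' vs 'x' match
pos 1: 'v' vs 'v' match
pos 2: 'k' vs 'm' differ -> stop
Longest common prefix: "xv" (length 2)


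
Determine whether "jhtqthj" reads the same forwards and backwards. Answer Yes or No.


Input string: 'jhtqthj'
Reversed: 'jhtqthj'
Compare pairs: s[0]='j' vs s[6]='j' (match), s[1]='h' vs s[5]='h' (match), s[2]='t' vs s[4]='t' (match)
Palindrome: Yes


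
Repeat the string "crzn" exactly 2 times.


Input string: 'crzn'
Operation: repeat 2 times
Concatenation: 'crzn' + 'crzn'
Result: crzncrzn


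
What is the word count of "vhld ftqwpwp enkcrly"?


Input string: 'vhld ftqwpwp enkcrly'
Operation: split by spaces
Words found: 'vhld', 'ftqwpwp', 'enkcrly'
Word count: 3


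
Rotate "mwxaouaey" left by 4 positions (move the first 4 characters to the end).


Input: 'mwxaouaey', shift = 4
Operation: split at index 4 and swap parts
Front part s[0:4] = 'mwxa'
Back part s[4:] = 'ouaey'
Rotated = back + front = 'ouaey' + 'mwxa'
Result: ouaeymwxa


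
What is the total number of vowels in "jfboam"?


Input string: 'jfboam'
Operation: count vowels (a, e, i, o, u)
Scan: s[0]='j', s[1]='f', s[2]='b', s[3]='o' (vowel), s[4]='a' (vowel), s[5]='m'
Vowels found: 2
Result: 2


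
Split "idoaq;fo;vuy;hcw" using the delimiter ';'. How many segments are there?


Input string: 'idoaq;fo;vuy;hcw'
Delimiter: ';'
Split result: 'idoaq', 'fo', 'vuy', 'hcw'
Number of parts: 4


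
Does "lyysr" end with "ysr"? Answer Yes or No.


Input string: 'lyysr'
Suffix to check: 'ysr'
Last 3 characters of input: 'ysr'
Match: True
Result: Yes


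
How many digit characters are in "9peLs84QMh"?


Input string: '9peLs84QMh'
Operation: count digit characters (0-9)
Scan: '9'(digit), 'p', 'e', 'L', 's', '8'(digit), '4'(digit), 'Q', 'M', 'h'
Digits found: 3
Result: 3


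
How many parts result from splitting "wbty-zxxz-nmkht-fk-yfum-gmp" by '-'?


Input string: 'wbty-zxxz-nmkht-fk-yfum-gmp'
Delimiter: '-'
Split result: 'wbty', 'zxxz', 'nmkht', 'fk', 'yfum', 'gmp'
Number of parts: 6


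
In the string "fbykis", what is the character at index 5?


Input string: 'fbykis'
Operation: get character at index 5
Index mapping: s[0]='f', s[1]='b', s[2]='y', s[3]='k', s[4]='i', s[5]='s'
Result: 's'


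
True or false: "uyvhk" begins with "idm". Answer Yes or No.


Input string: 'uyvhk'
Prefix to check: 'idm'
First 3 characters of input: 'uyv'
Match: False
Result: No


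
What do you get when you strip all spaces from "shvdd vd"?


Input string: 'shvdd vd'
Operation: remove all spaces
Words: 'shvdd', 'vd'
Join without spaces: shvddvd


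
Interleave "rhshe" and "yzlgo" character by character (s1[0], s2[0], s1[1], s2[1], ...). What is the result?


String 1: 'rhshe'
String 2: 'yzlgo'
Operation: alternate characters
Pairs: 'r'+'y', 'h'+'z', 's'+'l', 'h'+'g', 'e'+'o'
Result: ryhzslhgeo


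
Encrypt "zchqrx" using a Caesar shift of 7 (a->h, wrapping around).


Input: 'zchqrx', shift = 7
Operation: for each letter, (position + 7) mod 26
Mapping: 'z'(25+7=32, 32 mod 26=6)->'g', 'c'(2+7=9)->'j', 'h'(7+7=14)->'o', 'q'(16+7=23)->'x', 'r'(17+7=24)->'y', 'x'(23+7=30, 30 mod 26=4)->'e'
Result: gjoxye


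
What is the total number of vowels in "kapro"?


Input string: 'kapro'
Operation: count vowels (a, e, i, o, u)
Scan: s[0]='k', s[1]='a' (vowel), s[2]='p', s[3]='r', s[4]='o' (vowel)
Vowels found: 2
Result: 2


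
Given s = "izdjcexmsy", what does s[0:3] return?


Input string: 'izdjcexmsy'
Operation: slice [0:3]
Extract characters: s[0]='i', s[1]='z', s[2]='d'
Result: izd


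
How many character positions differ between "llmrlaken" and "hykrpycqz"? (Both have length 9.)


String 1: 'llmrlaken'
String 2: 'hykrpycqz'
Compare each position: pos 0: 'l'!='h', pos 1: 'l'!='y', pos 2: 'm'!='k', pos 3: 'r'=='r', pos 4: 'l'!='p', pos 5: 'a'!='y', pos 6: 'k'!='c', pos 7: 'e'!='q', pos 8: 'n'!='z'
Differing positions: 8
Hamming distance: 8


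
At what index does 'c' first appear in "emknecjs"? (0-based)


Input string: 'emknecjs'
Target: 'c'
Scanning left to right: s[0]='e', s[1]='m', s[2]='k', s[3]='n', s[4]='e', s[5]='c'
First match at index: 5


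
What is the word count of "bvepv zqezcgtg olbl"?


Input string: 'bvepv zqezcgtg olbl'
Operation: split by spaces
Words found: 'bvepv', 'zqezcgtg', 'olbl'
Word count: 3


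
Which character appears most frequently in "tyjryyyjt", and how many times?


Input: 'tyjryyyjt'
Operation: tally each character
Counts: 'j':2, 'r':1, 't':2, 'y':4
Maximum: 'y' appears 4 times


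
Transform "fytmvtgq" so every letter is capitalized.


Input string: 'fytmvtgq'
Operation: convert each letter to uppercase
Mapping: 'f'->'F', 'y'->'Y', 't'->'T', 'm'->'M', 'v'->'V', 't'->'T', 'g'->'G', 'q'->'Q'
Result: FYTMVTGQ


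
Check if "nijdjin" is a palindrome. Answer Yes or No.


Input string: 'nijdjin'
Reversed: 'nijdjin'
Compare pairs: s[0]='n' vs s[6]='n' (match), s[1]='i' vs s[5]='i' (match), s[2]='j' vs s[4]='j' (match)
Palindrome: Yes


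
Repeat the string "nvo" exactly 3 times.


Input string: 'nvo'
Operation: repeat 3 times
Concatenation: 'nvo' + 'nvo' + 'nvo'
Result: nvonvonvo


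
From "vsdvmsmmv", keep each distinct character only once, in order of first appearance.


Input: 'vsdvmsmmv'
Operation: keep first occurrence of each character
Scan: s[0]='v' new -> keep; s[1]='s' new -> keep; s[2]='d' new -> keep; s[3]='v' seen -> skip; s[4]='m' new -> keep; s[5]='s' seen -> skip; s[6]='m' seen -> skip; s[7]='m' seen -> skip; s[8]='v' seen -> skip
Result: vsdm


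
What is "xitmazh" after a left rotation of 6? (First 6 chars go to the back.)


Input: 'xitmazh', shift = 6
Operation: split at index 6 and swap parts
Front part s[0:6] = 'xitmaz'
Back part s[6:] = 'h'
Rotated = back + front = 'h' + 'xitmaz'
Result: hxitmaz


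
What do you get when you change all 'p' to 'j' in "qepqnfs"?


Input string: 'qepqnfs'
Operation: replace 'p' with 'j'
Positions of 'p': 2
After replacement: qejqnfs


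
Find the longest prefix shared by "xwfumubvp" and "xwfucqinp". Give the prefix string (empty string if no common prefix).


String 1: 'xwfumubvp'
String 2: 'xwfucqinp'
Compare position by position:
pos 0: 'x' vs 'x' match
pos 1: 'w' vs 'w' match
pos 2: 'f' vs 'f' match
pos 3: 'u' vs 'u' match
pos 4: 'm' vs 'c' differ -> stop
Longest common prefix: "xwfu" (length 4)


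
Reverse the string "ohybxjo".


Input string: 'ohybxjo'
Operation: reverse character order
Original order: 'o' -> 'h' -> 'y' -> 'b' -> 'x' -> 'j' -> 'o'
Reversed order: 'o' -> 'j' -> 'x' -> 'b' -> 'y' -> 'h' -> 'o'
Result: ojxbyho


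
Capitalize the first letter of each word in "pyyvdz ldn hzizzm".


Input string: 'pyyvdz ldn hzizzm'
Operation: capitalize first letter of each word
Word transformations: 'pyyvdz'->'Pyyvdz', 'ldn'->'Ldn', 'hzizzm'->'Hzizzm'
Result: Pyyvdz Ldn Hzizzm


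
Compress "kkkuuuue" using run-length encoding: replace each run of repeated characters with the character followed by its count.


Input: 'kkkuuuue'
Operation: identify consecutive runs
Runs: 'kkk' -> k3, 'uuuu' -> u4, 'e' -> e1
Encoded: k3u4e1


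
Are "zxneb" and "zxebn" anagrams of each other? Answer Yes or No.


String 1: 'zxneb' -> sorted: 'benxz'
String 2: 'zxebn' -> sorted: 'benxz'
Compare sorted forms: 'benxz' == 'benxz'
Anagram: Yes


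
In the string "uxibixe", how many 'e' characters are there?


Input string: 'uxibixe'
Target character: 'e'
Scan each position: s[6]='e'
Matches found at indices: 6
Total: 1


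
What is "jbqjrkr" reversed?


Input string: 'jbqjrkr'
Operation: reverse character order
Original order: 'j' -> 'b' -> 'q' -> 'j' -> 'r' -> 'k' -> 'r'
Reversed order: 'r' -> 'k' -> 'r' -> 'j' -> 'q' -> 'b' -> 'j'
Result: rkrjqbj


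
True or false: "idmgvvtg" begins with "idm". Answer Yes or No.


Input string: 'idmgvvtg'
Prefix to check: 'idm'
First 3 characters of input: 'idm'
Match: True
Result: Yes


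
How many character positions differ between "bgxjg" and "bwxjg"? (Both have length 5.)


String 1: 'bgxjg'
String 2: 'bwxjg'
Compare each position: pos 0: 'b'=='b', pos 1: 'g'!='w', pos 2: 'x'=='x', pos 3: 'j'=='j', pos 4: 'g'=='g'
Differing positions: 1
Hamming distance: 1


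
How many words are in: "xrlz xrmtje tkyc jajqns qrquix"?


Input string: 'xrlz xrmtje tkyc jajqns qrquix'
Operation: split by spaces
Words found: 'xrlz', 'xrmtje', 'tkyc', 'jajqns', 'qrquix'
Word count: 5


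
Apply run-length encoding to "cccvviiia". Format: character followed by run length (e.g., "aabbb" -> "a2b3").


Input: 'cccvviiia'
Operation: identify consecutive runs
Runs: 'ccc' -> c3, 'vv' -> v2, 'iii' -> i3, 'a' -> a1
Encoded: c3v2i3a1


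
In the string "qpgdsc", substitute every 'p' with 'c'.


Input string: 'qpgdsc'
Operation: replace 'p' with 'c'
Positions of 'p': 1
After replacement: qcgdsc


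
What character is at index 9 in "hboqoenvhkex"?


Input string: 'hboqoenvhkex'
Operation: get character at index 9
Index mapping: s[0]='h', s[1]='b', s[2]='o', s[3]='q', s[4]='o', s[5]='e', s[6]='n', s[7]='v', s[8]='h', s[9]='k'
Result: 'k'


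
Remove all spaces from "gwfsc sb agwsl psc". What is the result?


Input string: 'gwfsc sb agwsl psc'
Operation: remove all spaces
Words: 'gwfsc', 'sb', 'agwsl', 'psc'
Join without spaces: gwfscsbagwslpsc


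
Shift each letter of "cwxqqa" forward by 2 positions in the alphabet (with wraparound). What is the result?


Input: 'cwxqqa', shift = 2
Operation: for each letter, (position + 2) mod 26
Mapping: 'c'(2+2=4)->'e', 'w'(22+2=24)->'y', 'x'(23+2=25)->'z', 'q'(16+2=18)->'s', 'q'(16+2=18)->'s', 'a'(0+2=2)->'c'
Result: eyzssc


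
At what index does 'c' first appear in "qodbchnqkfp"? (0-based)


Input string: 'qodbchnqkfp'
Target: 'c'
Scanning left to right: s[0]='q', s[1]='o', s[2]='d', s[3]='b', s[4]='c'
First match at index: 4


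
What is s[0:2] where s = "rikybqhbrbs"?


Input string: 'rikybqhbrbs'
Operation: slice [0:2]
Extract characters: s[0]='r', s[1]='i'
Result: ri


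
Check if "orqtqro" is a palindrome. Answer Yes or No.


Input string: 'orqtqro'
Reversed: 'orqtqro'
Compare pairs: s[0]='o' vs s[6]='o' (match), s[1]='r' vs s[5]='r' (match), s[2]='q' vs s[4]='q' (match)
Palindrome: Yes


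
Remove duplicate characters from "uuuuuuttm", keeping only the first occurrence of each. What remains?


Input: 'uuuuuuttm'
Operation: keep first occurrence of each character
Scan: s[0]='u' new -> keep; s[1]='u' seen -> skip; s[2]='u' seen -> skip; s[3]='u' seen -> skip; s[4]='u' seen -> skip; s[5]='u' seen -> skip; s[6]='t' new -> keep; s[7]='t' seen -> skip; s[8]='m' new -> keep
Result: utm


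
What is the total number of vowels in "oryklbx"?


Input string: 'oryklbx'
Operation: count vowels (a, e, i, o, u)
Scan: s[0]='o' (vowel), s[1]='r', s[2]='y', s[3]='k', s[4]='l', s[5]='b', s[6]='x'
Vowels found: 1
Result: 1


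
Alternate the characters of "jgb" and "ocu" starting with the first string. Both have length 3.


String 1: 'jgb'
String 2: 'ocu'
Operation: alternate characters
Pairs: 'j'+'o', 'g'+'c', 'b'+'u'
Result: jogcbu


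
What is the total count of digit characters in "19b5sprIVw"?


Input string: '19b5sprIVw'
Operation: count digit characters (0-9)
Scan: '1'(digit), '9'(digit), 'b', '5'(digit), 's', 'p', 'r', 'I', 'V', 'w'
Digits found: 3
Result: 3


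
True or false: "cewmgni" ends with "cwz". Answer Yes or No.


Input string: 'cewmgni'
Suffix to check: 'cwz'
Last 3 characters of input: 'gni'
Match: False
Result: No


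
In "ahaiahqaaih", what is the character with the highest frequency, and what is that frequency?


Input: 'ahaiahqaaih'
Operation: tally each character
Counts: 'a':5, 'h':3, 'i':2, 'q':1
Maximum: 'a' appears 5 times


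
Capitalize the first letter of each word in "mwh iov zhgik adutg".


Input string: 'mwh iov zhgik adutg'
Operation: capitalize first letter of each word
Word transformations: 'mwh'->'Mwh', 'iov'->'Iov', 'zhgik'->'Zhgik', 'adutg'->'Adutg'
Result: Mwh Iov Zhgik Adutg


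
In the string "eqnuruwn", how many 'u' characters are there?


Input string: 'eqnuruwn'
Target character: 'u'
Scan each position: s[3]='u', s[5]='u'
Matches found at indices: 3, 5
Total: 2


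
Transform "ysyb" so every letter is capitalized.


Input string: 'ysyb'
Operation: convert each letter to uppercase
Mapping: 'y'->'Y', 's'->'S', 'y'->'Y', 'b'->'B'
Result: YSYB


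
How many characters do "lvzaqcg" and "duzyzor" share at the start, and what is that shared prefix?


String 1: 'lvzaqcg'
String 2: 'duzyzor'
Compare position by position:
pos 0: 'l' vs 'd' differ -> stop
Longest common prefix: "" (length 0)


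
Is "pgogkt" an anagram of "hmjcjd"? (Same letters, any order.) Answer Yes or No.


String 1: 'hmjcjd' -> sorted: 'cdhjjm'
String 2: 'pgogkt' -> sorted: 'ggkopt'
Compare sorted forms: 'cdhjjm' != 'ggkopt'
Anagram: No


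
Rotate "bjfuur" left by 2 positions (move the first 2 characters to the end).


Input: 'bjfuur', shift = 2
Operation: split at index 2 and swap parts
Front part s[0:2] = 'bj'
Back part s[2:] = 'fuur'
Rotated = back + front = 'fuur' + 'bj'
Result: fuurbj


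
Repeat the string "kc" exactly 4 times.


Input string: 'kc'
Operation: repeat 4 times
Concatenation: 'kc' + 'kc' + 'kc' + 'kc'
Result: kckckckc


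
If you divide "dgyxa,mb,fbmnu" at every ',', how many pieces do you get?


Input string: 'dgyxa,mb,fbmnu'
Delimiter: ','
Split result: 'dgyxa', 'mb', 'fbmnu'
Number of parts: 3


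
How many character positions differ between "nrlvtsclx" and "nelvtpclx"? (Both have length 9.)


String 1: 'nrlvtsclx'
String 2: 'nelvtpclx'
Compare each position: pos 0: 'n'=='n', pos 1: 'r'!='e', pos 2: 'l'=='l', pos 3: 'v'=='v', pos 4: 't'=='t', pos 5: 's'!='p', pos 6: 'c'=='c', pos 7: 'l'=='l', pos 8: 'x'=='x'
Differing positions: 2
Hamming distance: 2


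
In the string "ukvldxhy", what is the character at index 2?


Input string: 'ukvldxhy'
Operation: get character at index 2
Index mapping: s[0]='u', s[1]='k', s[2]='v'
Result: 'v'


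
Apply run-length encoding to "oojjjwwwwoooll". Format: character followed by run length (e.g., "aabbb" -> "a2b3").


Input: 'oojjjwwwwoooll'
Operation: identify consecutive runs
Runs: 'oo' -> o2, 'jjj' -> j3, 'wwww' -> w4, 'ooo' -> o3, 'll' -> l2
Encoded: o2j3w4o3l2


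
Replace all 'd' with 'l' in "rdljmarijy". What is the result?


Input string: 'rdljmarijy'
Operation: replace 'd' with 'l'
Positions of 'd': 1
After replacement: rlljmarijy


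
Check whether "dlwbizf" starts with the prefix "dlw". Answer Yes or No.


Input string: 'dlwbizf'
Prefix to check: 'dlw'
First 3 characters of input: 'dlw'
Match: True
Result: Yes


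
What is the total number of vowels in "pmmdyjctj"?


Input string: 'pmmdyjctj'
Operation: count vowels (a, e, i, o, u)
Scan: s[0]='p', s[1]='m', s[2]='m', s[3]='d', s[4]='y', s[5]='j', s[6]='c', s[7]='t', s[8]='j'
Vowels found: 0
Result: 0


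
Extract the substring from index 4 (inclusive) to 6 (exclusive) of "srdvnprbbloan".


Input string: 'srdvnprbbloan'
Operation: slice [4:6]
Extract characters: s[4]='n', s[5]='p'
Result: np


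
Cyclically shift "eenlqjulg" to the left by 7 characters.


Input: 'eenlqjulg', shift = 7
Operation: split at index 7 and swap parts
Front part s[0:7] = 'eenlqju'
Back part s[7:] = 'lg'
Rotated = back + front = 'lg' + 'eenlqju'
Result: lgeenlqju


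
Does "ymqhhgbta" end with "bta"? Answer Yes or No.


Input string: 'ymqhhgbta'
Suffix to check: 'bta'
Last 3 characters of input: 'bta'
Match: True
Result: Yes


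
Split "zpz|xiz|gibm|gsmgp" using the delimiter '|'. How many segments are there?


Input string: 'zpz|xiz|gibm|gsmgp'
Delimiter: '|'
Split result: 'zpz', 'xiz', 'gibm', 'gsmgp'
Number of parts: 4


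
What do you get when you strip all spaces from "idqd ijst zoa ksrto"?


Input string: 'idqd ijst zoa ksrto'
Operation: remove all spaces
Words: 'idqd', 'ijst', 'zoa', 'ksrto'
Join without spaces: idqdijstzoaksrto


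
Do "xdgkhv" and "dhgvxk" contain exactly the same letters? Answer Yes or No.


String 1: 'xdgkhv' -> sorted: 'dghkvx'
String 2: 'dhgvxk' -> sorted: 'dghkvx'
Compare sorted forms: 'dghkvx' == 'dghkvx'
Anagram: Yes


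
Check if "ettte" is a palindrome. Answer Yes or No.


Input string: 'ettte'
Reversed: 'ettte'
Compare pairs: s[0]='e' vs s[4]='e' (match), s[1]='t' vs s[3]='t' (match)
Palindrome: Yes


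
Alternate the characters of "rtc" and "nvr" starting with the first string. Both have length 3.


String 1: 'rtc'
String 2: 'nvr'
Operation: alternate characters
Pairs: 'r'+'n', 't'+'v', 'c'+'r'
Result: rntvcr


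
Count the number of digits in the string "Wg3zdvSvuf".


Input string: 'Wg3zdvSvuf'
Operation: count digit characters (0-9)
Scan: 'W', 'g', '3'(digit), 'z', 'd', 'v', 'S', 'v', 'u', 'f'
Digits found: 1
Result: 1


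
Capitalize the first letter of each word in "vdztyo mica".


Input string: 'vdztyo mica'
Operation: capitalize first letter of each word
Word transformations: 'vdztyo'->'Vdztyo', 'mica'->'Mica'
Result: Vdztyo Mica


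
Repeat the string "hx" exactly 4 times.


Input string: 'hx'
Operation: repeat 4 times
Concatenation: 'hx' + 'hx' + 'hx' + 'hx'
Result: hxhxhxhx


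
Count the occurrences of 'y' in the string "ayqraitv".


Input string: 'ayqraitv'
Target character: 'y'
Scan each position: s[1]='y'
Matches found at indices: 1
Total: 1


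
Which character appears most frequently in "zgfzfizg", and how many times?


Input: 'zgfzfizg'
Operation: tally each character
Counts: 'f':2, 'g':2, 'i':1, 'z':3
Maximum: 'z' appears 3 times


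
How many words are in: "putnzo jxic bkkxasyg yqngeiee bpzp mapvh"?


Input string: 'putnzo jxic bkkxasyg yqngeiee bpzp mapvh'
Operation: split by spaces
Words found: 'putnzo', 'jxic', 'bkkxasyg', 'yqngeiee', 'bpzp', 'mapvh'
Word count: 6


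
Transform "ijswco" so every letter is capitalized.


Input string: 'ijswco'
Operation: convert each letter to uppercase
Mapping: 'i'->'I', 'j'->'J', 's'->'S', 'w'->'W', 'c'->'C', 'o'->'O'
Result: IJSWCO


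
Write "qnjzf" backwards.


Input string: 'qnjzf'
Operation: reverse character order
Original order: 'q' -> 'n' -> 'j' -> 'z' -> 'f'
Reversed order: 'f' -> 'z' -> 'j' -> 'n' -> 'q'
Result: fzjnq


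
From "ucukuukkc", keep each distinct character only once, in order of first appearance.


Input: 'ucukuukkc'
Operation: keep first occurrence of each character
Scan: s[0]='u' new -> keep; s[1]='c' new -> keep; s[2]='u' seen -> skip; s[3]='k' new -> keep; s[4]='u' seen -> skip; s[5]='u' seen -> skip; s[6]='k' seen -> skip; s[7]='k' seen -> skip; s[8]='c' seen -> skip
Result: uck


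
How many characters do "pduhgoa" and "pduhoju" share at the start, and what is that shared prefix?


String 1: 'pduhgoa'
String 2: 'pduhoju'
Compare position by position:
pos 0: 'p' vs 'p' match
pos 1: 'd' vs 'd' match
pos 2: 'u' vs 'u' match
pos 3: 'h' vs 'h' match
pos 4: 'g' vs 'o' differ -> stop
Longest common prefix: "pduh" (length 4)


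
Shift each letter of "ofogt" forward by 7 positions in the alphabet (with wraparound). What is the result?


Input: 'ofogt', shift = 7
Operation: for each letter, (position + 7) mod 26
Mapping: 'o'(14+7=21)->'v', 'f'(5+7=12)->'m', 'o'(14+7=21)->'v', 'g'(6+7=13)->'n', 't'(19+7=26, 26 mod 26=0)->'a'
Result: vmvna


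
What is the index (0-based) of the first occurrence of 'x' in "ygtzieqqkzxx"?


Input string: 'ygtzieqqkzxx'
Target: 'x'
Scanning left to right: s[0]='y', s[1]='g', s[2]='t', s[3]='z', s[4]='i', s[5]='e', s[6]='q', s[7]='q', s[8]='k', s[9]='z', s[10]='x'
First match at index: 10


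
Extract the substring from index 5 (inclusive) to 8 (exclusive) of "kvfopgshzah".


Input string: 'kvfopgshzah'
Operation: slice [5:8]
Extract characters: s[5]='g', s[6]='s', s[7]='h'
Result: gsh
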